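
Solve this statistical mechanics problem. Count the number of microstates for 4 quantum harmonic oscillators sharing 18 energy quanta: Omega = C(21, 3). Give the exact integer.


Step 1: Use binomial coefficient C(21, 3)
Step 2: Numerator = 21! / 18!
Step 3: Denominator = 3!
Step 4: Omega = 1330

1330


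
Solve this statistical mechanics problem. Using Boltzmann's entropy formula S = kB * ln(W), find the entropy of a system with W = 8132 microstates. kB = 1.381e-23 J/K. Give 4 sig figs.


Step 1: ln(W) = ln(8132) = 9.004
Step 2: S = kB * ln(W) = 1.381e-23 * 9.004
Step 3: S = 1.243e-22 J/K

1.243e-22


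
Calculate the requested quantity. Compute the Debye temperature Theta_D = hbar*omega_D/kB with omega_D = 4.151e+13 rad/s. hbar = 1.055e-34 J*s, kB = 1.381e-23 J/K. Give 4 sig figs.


Step 1: hbar*omega_D = 1.055e-34 * 4.151e+13 = 4.379e-21 J
Step 2: Theta_D = 4.379e-21 / 1.381e-23
Step 3: Theta_D = 317.1 K

317.1


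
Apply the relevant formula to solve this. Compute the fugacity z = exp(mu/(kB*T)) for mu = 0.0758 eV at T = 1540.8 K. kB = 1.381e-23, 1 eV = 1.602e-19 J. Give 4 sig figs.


Step 1: Convert mu to Joules: 0.0758*1.602e-19 = 1.214e-20 J
Step 2: kB*T = 1.381e-23*1540.8 = 2.128e-20 J
Step 3: mu/(kB*T) = 0.5707
Step 4: z = exp(0.5707) = 1.769

1.769


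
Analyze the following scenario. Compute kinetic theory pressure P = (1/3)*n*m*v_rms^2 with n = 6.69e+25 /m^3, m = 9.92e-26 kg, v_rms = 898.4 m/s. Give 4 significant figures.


Step 1: v_rms^2 = 898.4^2 = 8.071e+05
Step 2: n*m = 6.69e+25*9.92e-26 = 6.636
Step 3: P = (1/3)*6.636*8.071e+05 = 1.785e+06 Pa

1.785e+06


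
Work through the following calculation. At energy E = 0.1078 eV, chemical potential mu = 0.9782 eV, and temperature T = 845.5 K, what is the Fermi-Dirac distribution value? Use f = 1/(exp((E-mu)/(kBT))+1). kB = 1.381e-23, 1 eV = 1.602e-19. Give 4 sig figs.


Step 1: (E - mu) = 0.1078 - 0.9782 = -0.8704 eV
Step 2: Convert: (E-mu)*eV = -1.394e-19 J
Step 3: x = (E-mu)*eV/(kB*T) = -11.94
Step 4: f = 1/(exp(-11.94)+1) = 1

1


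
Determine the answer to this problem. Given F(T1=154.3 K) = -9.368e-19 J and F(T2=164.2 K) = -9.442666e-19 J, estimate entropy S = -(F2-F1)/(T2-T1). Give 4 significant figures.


Step 1: dF = F2 - F1 = -9.442666e-19 - (-9.368e-19) = -7.4666e-21 J
Step 2: dT = T2 - T1 = 164.2 - 154.3 = 9.9 K
Step 3: S = -dF/dT = -(-7.4666e-21)/9.9 = 7.542e-22 J/K

7.542e-22


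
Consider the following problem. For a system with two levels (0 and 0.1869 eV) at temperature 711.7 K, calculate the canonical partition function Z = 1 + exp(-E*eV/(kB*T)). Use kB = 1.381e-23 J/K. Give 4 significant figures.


Step 1: Compute beta*E = E*eV/(kB*T) = 0.1869*1.602e-19/(1.381e-23*711.7) = 3.046
Step 2: exp(-beta*E) = exp(-3.046) = 0.04753
Step 3: Z = 1 + 0.04753 = 1.048

1.048


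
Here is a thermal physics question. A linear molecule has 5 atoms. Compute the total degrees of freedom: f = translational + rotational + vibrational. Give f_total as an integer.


Step 1: Translational DOF = 3
Step 2: Rotational DOF (linear) = 2
Step 3: Vibrational DOF = 3*5 - 5 = 10
Step 4: Total = 3 + 2 + 10 = 15

15


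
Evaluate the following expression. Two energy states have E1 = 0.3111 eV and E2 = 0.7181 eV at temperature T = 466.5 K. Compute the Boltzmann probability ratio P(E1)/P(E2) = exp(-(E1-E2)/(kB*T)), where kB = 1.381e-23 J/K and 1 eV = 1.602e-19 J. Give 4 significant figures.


Step 1: Compute energy difference dE = E1 - E2 = 0.3111 - 0.7181 = -0.407 eV
Step 2: Convert to Joules: dE_J = -0.407 * 1.602e-19 = -6.52e-20 J
Step 3: Compute exponent = -dE_J / (kB * T) = -(-6.52e-20) / (1.381e-23 * 466.5) = 10.12
Step 4: P(E1)/P(E2) = exp(10.12) = 2.485e+04

2.485e+04


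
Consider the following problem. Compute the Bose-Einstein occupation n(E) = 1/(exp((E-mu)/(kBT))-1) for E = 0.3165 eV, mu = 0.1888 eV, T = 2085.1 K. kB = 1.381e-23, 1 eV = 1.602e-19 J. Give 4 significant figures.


Step 1: (E - mu) = 0.1277 eV
Step 2: x = (E-mu)*eV/(kB*T) = 0.1277*1.602e-19/(1.381e-23*2085.1) = 0.7104
Step 3: exp(x) = 2.035
Step 4: n = 1/(exp(x)-1) = 0.9663

0.9663


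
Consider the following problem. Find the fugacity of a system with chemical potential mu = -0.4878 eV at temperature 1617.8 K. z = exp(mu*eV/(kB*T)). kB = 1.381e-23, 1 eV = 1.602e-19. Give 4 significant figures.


Step 1: Convert mu to Joules: -0.4878*1.602e-19 = -7.815e-20 J
Step 2: kB*T = 1.381e-23*1617.8 = 2.234e-20 J
Step 3: mu/(kB*T) = -3.498
Step 4: z = exp(-3.498) = 0.03027

0.03027


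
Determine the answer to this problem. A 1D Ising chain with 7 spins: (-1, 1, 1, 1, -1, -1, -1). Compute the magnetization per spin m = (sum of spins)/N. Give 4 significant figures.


Step 1: Count up spins (+1): 3, down spins (-1): 4
Step 2: Total magnetization M = 3 - 4 = -1
Step 3: m = M/N = -1/7 = -0.1429

-0.1429


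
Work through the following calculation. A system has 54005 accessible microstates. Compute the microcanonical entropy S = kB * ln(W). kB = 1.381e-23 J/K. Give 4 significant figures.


Step 1: ln(W) = ln(54005) = 10.9
Step 2: S = kB * ln(W) = 1.381e-23 * 10.9
Step 3: S = 1.505e-22 J/K

1.505e-22


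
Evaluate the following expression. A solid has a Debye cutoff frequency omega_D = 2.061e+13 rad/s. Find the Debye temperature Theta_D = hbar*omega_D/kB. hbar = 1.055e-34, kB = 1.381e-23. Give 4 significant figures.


Step 1: hbar*omega_D = 1.055e-34 * 2.061e+13 = 2.174e-21 J
Step 2: Theta_D = 2.174e-21 / 1.381e-23
Step 3: Theta_D = 157.4 K

157.4


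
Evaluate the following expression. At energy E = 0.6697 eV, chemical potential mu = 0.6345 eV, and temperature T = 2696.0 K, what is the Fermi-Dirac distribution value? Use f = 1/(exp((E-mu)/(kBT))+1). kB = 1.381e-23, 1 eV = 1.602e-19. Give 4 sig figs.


Step 1: (E - mu) = 0.6697 - 0.6345 = 0.0352 eV
Step 2: Convert: (E-mu)*eV = 5.639e-21 J
Step 3: x = (E-mu)*eV/(kB*T) = 0.1515
Step 4: f = 1/(exp(0.1515)+1) = 0.4622

0.4622


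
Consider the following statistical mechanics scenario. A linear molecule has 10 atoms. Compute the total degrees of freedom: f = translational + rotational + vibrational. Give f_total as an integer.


Step 1: Translational DOF = 3
Step 2: Rotational DOF (linear) = 2
Step 3: Vibrational DOF = 3*10 - 5 = 25
Step 4: Total = 3 + 2 + 25 = 30

30


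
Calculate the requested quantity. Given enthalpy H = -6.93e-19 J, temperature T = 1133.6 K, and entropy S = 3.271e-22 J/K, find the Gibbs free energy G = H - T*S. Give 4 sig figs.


Step 1: T*S = 1133.6 * 3.271e-22 = 3.708e-19 J
Step 2: G = H - T*S = -6.93e-19 - 3.708e-19
Step 3: G = -1.064e-18 J

-1.064e-18


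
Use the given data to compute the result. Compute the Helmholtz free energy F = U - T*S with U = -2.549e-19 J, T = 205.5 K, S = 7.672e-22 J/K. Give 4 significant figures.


Step 1: T*S = 205.5 * 7.672e-22 = 1.577e-19 J
Step 2: F = U - T*S = -2.549e-19 - 1.577e-19
Step 3: F = -4.126e-19 J

-4.126e-19


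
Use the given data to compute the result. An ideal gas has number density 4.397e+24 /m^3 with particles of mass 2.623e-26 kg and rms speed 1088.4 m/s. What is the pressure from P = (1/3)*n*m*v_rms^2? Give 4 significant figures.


Step 1: v_rms^2 = 1088.4^2 = 1.185e+06
Step 2: n*m = 4.397e+24*2.623e-26 = 0.1153
Step 3: P = (1/3)*0.1153*1.185e+06 = 4.554e+04 Pa

4.554e+04


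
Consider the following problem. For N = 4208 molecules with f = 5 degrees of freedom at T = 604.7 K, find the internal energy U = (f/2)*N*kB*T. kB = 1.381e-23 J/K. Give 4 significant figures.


Step 1: f/2 = 5/2 = 2.5
Step 2: N*kB*T = 4208*1.381e-23*604.7 = 3.514e-17
Step 3: U = 2.5 * 3.514e-17 = 8.785e-17 J

8.785e-17


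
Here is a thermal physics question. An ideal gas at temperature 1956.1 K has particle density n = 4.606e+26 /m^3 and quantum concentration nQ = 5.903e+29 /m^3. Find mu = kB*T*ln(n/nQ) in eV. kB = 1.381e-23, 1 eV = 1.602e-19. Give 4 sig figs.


Step 1: n/nQ = 4.606e+26/5.903e+29 = 0.0007803
Step 2: ln(n/nQ) = -7.156
Step 3: mu = kB*T*ln(n/nQ) = 2.701e-20*-7.156 = -1.933e-19 J
Step 4: Convert to eV: -1.933e-19/1.602e-19 = -1.207 eV

-1.207


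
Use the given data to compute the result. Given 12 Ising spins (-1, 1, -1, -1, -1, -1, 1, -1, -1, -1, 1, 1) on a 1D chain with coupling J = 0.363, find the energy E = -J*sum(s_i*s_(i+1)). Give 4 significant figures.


Step 1: Nearest-neighbor products: -1, -1, 1, 1, 1, -1, -1, 1, 1, -1, 1
Step 2: Sum of products = 1
Step 3: E = -0.363 * 1 = -0.363

-0.363


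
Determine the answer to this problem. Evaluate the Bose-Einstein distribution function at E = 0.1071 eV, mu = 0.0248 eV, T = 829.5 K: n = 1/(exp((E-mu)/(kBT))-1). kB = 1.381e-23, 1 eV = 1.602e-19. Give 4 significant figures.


Step 1: (E - mu) = 0.0823 eV
Step 2: x = (E-mu)*eV/(kB*T) = 0.0823*1.602e-19/(1.381e-23*829.5) = 1.151
Step 3: exp(x) = 3.161
Step 4: n = 1/(exp(x)-1) = 0.4627

0.4627


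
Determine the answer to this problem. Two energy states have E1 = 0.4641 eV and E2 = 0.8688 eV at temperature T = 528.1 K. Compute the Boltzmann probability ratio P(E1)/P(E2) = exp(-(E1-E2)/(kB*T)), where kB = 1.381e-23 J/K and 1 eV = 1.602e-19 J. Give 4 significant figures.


Step 1: Compute energy difference dE = E1 - E2 = 0.4641 - 0.8688 = -0.4047 eV
Step 2: Convert to Joules: dE_J = -0.4047 * 1.602e-19 = -6.483e-20 J
Step 3: Compute exponent = -dE_J / (kB * T) = -(-6.483e-20) / (1.381e-23 * 528.1) = 8.89
Step 4: P(E1)/P(E2) = exp(8.89) = 7257

7257


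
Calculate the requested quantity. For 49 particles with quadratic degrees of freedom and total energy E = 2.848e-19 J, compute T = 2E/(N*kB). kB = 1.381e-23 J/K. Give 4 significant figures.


Step 1: Numerator = 2*E = 2*2.848e-19 = 5.696e-19 J
Step 2: Denominator = N*kB = 49*1.381e-23 = 6.767e-22
Step 3: T = 5.696e-19 / 6.767e-22 = 841.7 K

841.7


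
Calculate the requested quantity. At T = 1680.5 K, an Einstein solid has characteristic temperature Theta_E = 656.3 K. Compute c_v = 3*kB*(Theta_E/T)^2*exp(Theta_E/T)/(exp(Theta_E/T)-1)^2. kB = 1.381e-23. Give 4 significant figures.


Step 1: x = Theta_E/T = 656.3/1680.5 = 0.3905
Step 2: x^2 = 0.1525
Step 3: exp(x) = 1.478
Step 4: c_v = 3*1.381e-23*0.1525*1.478/(1.478-1)^2 = 4.091e-23

4.091e-23


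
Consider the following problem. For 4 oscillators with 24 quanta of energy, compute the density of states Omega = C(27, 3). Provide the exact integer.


Step 1: Use binomial coefficient C(27, 3)
Step 2: Numerator = 27! / 24!
Step 3: Denominator = 3!
Step 4: Omega = 2925

2925


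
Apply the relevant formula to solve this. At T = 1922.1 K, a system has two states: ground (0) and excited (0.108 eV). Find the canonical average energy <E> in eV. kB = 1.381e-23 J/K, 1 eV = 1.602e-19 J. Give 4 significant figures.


Step 1: beta*E = 0.108*1.602e-19/(1.381e-23*1922.1) = 0.6518
Step 2: exp(-beta*E) = 0.5211
Step 3: <E> = 0.108*0.5211/(1+0.5211) = 0.037 eV

0.037


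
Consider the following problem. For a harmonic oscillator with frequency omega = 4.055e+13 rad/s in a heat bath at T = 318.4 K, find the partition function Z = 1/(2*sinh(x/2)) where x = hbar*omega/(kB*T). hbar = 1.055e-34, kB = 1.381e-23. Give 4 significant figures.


Step 1: Compute x = hbar*omega/(kB*T) = 1.055e-34*4.055e+13/(1.381e-23*318.4) = 0.9729
Step 2: x/2 = 0.4865
Step 3: sinh(x/2) = 0.5059
Step 4: Z = 1/(2*0.5059) = 0.9884

0.9884


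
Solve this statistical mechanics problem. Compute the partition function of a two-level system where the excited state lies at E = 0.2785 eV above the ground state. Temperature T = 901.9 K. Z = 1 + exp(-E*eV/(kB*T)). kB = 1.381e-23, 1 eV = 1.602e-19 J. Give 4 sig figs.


Step 1: Compute beta*E = E*eV/(kB*T) = 0.2785*1.602e-19/(1.381e-23*901.9) = 3.582
Step 2: exp(-beta*E) = exp(-3.582) = 0.02782
Step 3: Z = 1 + 0.02782 = 1.028

1.028


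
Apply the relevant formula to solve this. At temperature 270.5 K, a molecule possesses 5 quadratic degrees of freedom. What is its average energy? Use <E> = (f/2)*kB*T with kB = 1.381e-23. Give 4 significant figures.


Step 1: f/2 = 5/2 = 2.5
Step 2: kB*T = 1.381e-23 * 270.5 = 3.736e-21
Step 3: <E> = 2.5 * 3.736e-21 = 9.339e-21 J

9.339e-21


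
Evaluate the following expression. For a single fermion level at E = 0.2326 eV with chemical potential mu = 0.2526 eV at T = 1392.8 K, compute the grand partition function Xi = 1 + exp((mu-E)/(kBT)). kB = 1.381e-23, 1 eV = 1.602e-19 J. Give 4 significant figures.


Step 1: (mu - E) = 0.2526 - 0.2326 = 0.02 eV
Step 2: x = (mu-E)*eV/(kB*T) = 0.02*1.602e-19/(1.381e-23*1392.8) = 0.1666
Step 3: exp(x) = 1.181
Step 4: Xi = 1 + 1.181 = 2.181

2.181


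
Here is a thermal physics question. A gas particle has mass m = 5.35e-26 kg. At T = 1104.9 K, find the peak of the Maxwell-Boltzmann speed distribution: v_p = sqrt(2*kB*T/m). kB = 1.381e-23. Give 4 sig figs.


Step 1: Numerator = 2*kB*T = 2*1.381e-23*1104.9 = 3.052e-20
Step 2: Ratio = 3.052e-20 / 5.35e-26 = 5.704e+05
Step 3: v_p = sqrt(5.704e+05) = 755.3 m/s

755.3


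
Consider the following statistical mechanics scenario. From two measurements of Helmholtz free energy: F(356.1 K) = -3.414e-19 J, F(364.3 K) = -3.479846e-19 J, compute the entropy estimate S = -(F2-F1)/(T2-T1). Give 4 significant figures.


Step 1: dF = F2 - F1 = -3.479846e-19 - (-3.414e-19) = -6.5846e-21 J
Step 2: dT = T2 - T1 = 364.3 - 356.1 = 8.2 K
Step 3: S = -dF/dT = -(-6.5846e-21)/8.2 = 8.03e-22 J/K

8.03e-22


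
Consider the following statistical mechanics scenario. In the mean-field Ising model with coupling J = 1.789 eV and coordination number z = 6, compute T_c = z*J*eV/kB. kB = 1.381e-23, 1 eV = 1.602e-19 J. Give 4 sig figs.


Step 1: z*J = 6*1.789 = 10.73 eV
Step 2: Convert to Joules: 10.73*1.602e-19 = 1.72e-18 J
Step 3: T_c = 1.72e-18 / 1.381e-23 = 1.245e+05 K

1.245e+05


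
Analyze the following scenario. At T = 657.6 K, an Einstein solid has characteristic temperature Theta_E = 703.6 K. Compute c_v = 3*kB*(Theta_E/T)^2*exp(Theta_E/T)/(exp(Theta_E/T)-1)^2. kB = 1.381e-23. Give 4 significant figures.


Step 1: x = Theta_E/T = 703.6/657.6 = 1.07
Step 2: x^2 = 1.145
Step 3: exp(x) = 2.915
Step 4: c_v = 3*1.381e-23*1.145*2.915/(2.915-1)^2 = 3.769e-23

3.769e-23


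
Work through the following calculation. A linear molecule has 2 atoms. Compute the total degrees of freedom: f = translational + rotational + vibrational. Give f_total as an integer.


Step 1: Translational DOF = 3
Step 2: Rotational DOF (linear) = 2
Step 3: Vibrational DOF = 3*2 - 5 = 1
Step 4: Total = 3 + 2 + 1 = 6

6


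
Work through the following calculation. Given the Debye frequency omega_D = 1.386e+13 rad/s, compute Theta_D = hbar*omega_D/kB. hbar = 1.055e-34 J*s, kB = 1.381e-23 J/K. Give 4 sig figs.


Step 1: hbar*omega_D = 1.055e-34 * 1.386e+13 = 1.462e-21 J
Step 2: Theta_D = 1.462e-21 / 1.381e-23
Step 3: Theta_D = 105.9 K

105.9


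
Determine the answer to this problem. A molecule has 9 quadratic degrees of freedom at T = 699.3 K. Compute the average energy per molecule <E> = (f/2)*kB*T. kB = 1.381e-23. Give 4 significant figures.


Step 1: f/2 = 9/2 = 4.5
Step 2: kB*T = 1.381e-23 * 699.3 = 9.657e-21
Step 3: <E> = 4.5 * 9.657e-21 = 4.346e-20 J

4.346e-20


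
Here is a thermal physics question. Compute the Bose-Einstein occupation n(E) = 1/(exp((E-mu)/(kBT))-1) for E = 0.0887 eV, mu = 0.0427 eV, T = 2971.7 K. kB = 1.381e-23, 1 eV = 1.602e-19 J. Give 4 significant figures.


Step 1: (E - mu) = 0.046 eV
Step 2: x = (E-mu)*eV/(kB*T) = 0.046*1.602e-19/(1.381e-23*2971.7) = 0.1796
Step 3: exp(x) = 1.197
Step 4: n = 1/(exp(x)-1) = 5.084

5.084


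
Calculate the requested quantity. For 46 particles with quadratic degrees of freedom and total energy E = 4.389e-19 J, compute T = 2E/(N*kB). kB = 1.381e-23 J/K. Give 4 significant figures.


Step 1: Numerator = 2*E = 2*4.389e-19 = 8.778e-19 J
Step 2: Denominator = N*kB = 46*1.381e-23 = 6.353e-22
Step 3: T = 8.778e-19 / 6.353e-22 = 1382 K

1382


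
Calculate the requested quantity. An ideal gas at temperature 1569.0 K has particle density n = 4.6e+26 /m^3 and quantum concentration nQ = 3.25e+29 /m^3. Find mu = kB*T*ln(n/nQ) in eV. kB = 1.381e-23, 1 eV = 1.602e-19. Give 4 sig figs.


Step 1: n/nQ = 4.6e+26/3.25e+29 = 0.001415
Step 2: ln(n/nQ) = -6.56
Step 3: mu = kB*T*ln(n/nQ) = 2.167e-20*-6.56 = -1.421e-19 J
Step 4: Convert to eV: -1.421e-19/1.602e-19 = -0.8873 eV

-0.8873


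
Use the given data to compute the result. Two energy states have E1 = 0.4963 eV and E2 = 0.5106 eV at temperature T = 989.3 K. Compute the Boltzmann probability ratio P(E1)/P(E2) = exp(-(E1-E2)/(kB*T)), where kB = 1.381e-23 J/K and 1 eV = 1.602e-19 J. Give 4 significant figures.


Step 1: Compute energy difference dE = E1 - E2 = 0.4963 - 0.5106 = -0.0143 eV
Step 2: Convert to Joules: dE_J = -0.0143 * 1.602e-19 = -2.291e-21 J
Step 3: Compute exponent = -dE_J / (kB * T) = -(-2.291e-21) / (1.381e-23 * 989.3) = 0.1677
Step 4: P(E1)/P(E2) = exp(0.1677) = 1.183

1.183


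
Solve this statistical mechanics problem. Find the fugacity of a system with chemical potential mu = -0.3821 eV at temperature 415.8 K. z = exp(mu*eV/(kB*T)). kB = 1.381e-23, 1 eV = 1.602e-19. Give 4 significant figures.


Step 1: Convert mu to Joules: -0.3821*1.602e-19 = -6.121e-20 J
Step 2: kB*T = 1.381e-23*415.8 = 5.742e-21 J
Step 3: mu/(kB*T) = -10.66
Step 4: z = exp(-10.66) = 2.346e-05

2.346e-05


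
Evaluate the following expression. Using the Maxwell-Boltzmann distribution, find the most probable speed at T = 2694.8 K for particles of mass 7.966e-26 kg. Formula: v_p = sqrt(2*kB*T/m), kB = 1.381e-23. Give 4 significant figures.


Step 1: Numerator = 2*kB*T = 2*1.381e-23*2694.8 = 7.443e-20
Step 2: Ratio = 7.443e-20 / 7.966e-26 = 9.344e+05
Step 3: v_p = sqrt(9.344e+05) = 966.6 m/s

966.6


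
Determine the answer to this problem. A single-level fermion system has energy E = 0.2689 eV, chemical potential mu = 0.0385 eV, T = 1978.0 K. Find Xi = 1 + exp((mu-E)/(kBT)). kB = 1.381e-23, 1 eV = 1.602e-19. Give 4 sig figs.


Step 1: (mu - E) = 0.0385 - 0.2689 = -0.2304 eV
Step 2: x = (mu-E)*eV/(kB*T) = -0.2304*1.602e-19/(1.381e-23*1978.0) = -1.351
Step 3: exp(x) = 0.2589
Step 4: Xi = 1 + 0.2589 = 1.259

1.259


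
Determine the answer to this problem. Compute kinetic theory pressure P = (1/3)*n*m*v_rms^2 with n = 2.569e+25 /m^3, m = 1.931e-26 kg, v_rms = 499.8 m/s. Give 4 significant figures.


Step 1: v_rms^2 = 499.8^2 = 2.498e+05
Step 2: n*m = 2.569e+25*1.931e-26 = 0.4961
Step 3: P = (1/3)*0.4961*2.498e+05 = 4.131e+04 Pa

4.131e+04


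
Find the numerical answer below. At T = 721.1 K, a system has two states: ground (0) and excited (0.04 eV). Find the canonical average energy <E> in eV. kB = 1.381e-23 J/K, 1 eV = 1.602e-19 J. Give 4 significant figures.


Step 1: beta*E = 0.04*1.602e-19/(1.381e-23*721.1) = 0.6435
Step 2: exp(-beta*E) = 0.5255
Step 3: <E> = 0.04*0.5255/(1+0.5255) = 0.01378 eV

0.01378


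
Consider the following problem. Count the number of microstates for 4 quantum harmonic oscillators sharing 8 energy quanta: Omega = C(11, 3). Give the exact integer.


Step 1: Use binomial coefficient C(11, 3)
Step 2: Numerator = 11! / 8!
Step 3: Denominator = 3!
Step 4: Omega = 165

165


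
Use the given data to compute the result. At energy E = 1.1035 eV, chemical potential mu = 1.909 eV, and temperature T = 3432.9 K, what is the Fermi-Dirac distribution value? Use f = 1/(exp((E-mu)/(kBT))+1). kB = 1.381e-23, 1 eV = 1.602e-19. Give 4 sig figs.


Step 1: (E - mu) = 1.1035 - 1.909 = -0.8055 eV
Step 2: Convert: (E-mu)*eV = -1.29e-19 J
Step 3: x = (E-mu)*eV/(kB*T) = -2.722
Step 4: f = 1/(exp(-2.722)+1) = 0.9383

0.9383


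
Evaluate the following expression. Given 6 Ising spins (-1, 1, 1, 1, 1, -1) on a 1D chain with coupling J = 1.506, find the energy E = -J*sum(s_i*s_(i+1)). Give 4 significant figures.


Step 1: Nearest-neighbor products: -1, 1, 1, 1, -1
Step 2: Sum of products = 1
Step 3: E = -1.506 * 1 = -1.506

-1.506


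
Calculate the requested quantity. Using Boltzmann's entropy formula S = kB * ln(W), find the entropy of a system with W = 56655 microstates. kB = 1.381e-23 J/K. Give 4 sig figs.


Step 1: ln(W) = ln(56655) = 10.94
Step 2: S = kB * ln(W) = 1.381e-23 * 10.94
Step 3: S = 1.511e-22 J/K

1.511e-22


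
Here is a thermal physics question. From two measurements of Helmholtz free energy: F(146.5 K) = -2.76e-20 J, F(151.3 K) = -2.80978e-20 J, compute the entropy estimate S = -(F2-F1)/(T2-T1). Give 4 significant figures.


Step 1: dF = F2 - F1 = -2.80978e-20 - (-2.76e-20) = -4.978e-22 J
Step 2: dT = T2 - T1 = 151.3 - 146.5 = 4.8 K
Step 3: S = -dF/dT = -(-4.978e-22)/4.8 = 1.037e-22 J/K

1.037e-22


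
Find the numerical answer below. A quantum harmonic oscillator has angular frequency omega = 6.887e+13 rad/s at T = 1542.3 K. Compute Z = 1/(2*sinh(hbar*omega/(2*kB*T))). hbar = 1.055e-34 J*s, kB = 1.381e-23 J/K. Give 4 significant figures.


Step 1: Compute x = hbar*omega/(kB*T) = 1.055e-34*6.887e+13/(1.381e-23*1542.3) = 0.3411
Step 2: x/2 = 0.1706
Step 3: sinh(x/2) = 0.1714
Step 4: Z = 1/(2*0.1714) = 2.917

2.917


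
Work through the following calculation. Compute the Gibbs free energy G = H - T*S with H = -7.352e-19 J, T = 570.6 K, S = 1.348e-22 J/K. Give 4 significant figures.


Step 1: T*S = 570.6 * 1.348e-22 = 7.692e-20 J
Step 2: G = H - T*S = -7.352e-19 - 7.692e-20
Step 3: G = -8.121e-19 J

-8.121e-19


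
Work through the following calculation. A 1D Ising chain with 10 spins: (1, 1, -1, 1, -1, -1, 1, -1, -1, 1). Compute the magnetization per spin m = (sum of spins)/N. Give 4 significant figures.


Step 1: Count up spins (+1): 5, down spins (-1): 5
Step 2: Total magnetization M = 5 - 5 = 0
Step 3: m = M/N = 0/10 = 0

0


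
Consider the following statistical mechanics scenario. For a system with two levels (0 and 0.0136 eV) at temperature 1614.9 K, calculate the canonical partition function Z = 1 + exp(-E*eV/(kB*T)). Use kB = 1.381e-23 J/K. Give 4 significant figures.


Step 1: Compute beta*E = E*eV/(kB*T) = 0.0136*1.602e-19/(1.381e-23*1614.9) = 0.09769
Step 2: exp(-beta*E) = exp(-0.09769) = 0.9069
Step 3: Z = 1 + 0.9069 = 1.907

1.907


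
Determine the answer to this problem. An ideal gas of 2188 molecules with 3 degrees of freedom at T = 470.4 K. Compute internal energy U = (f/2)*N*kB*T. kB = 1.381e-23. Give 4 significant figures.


Step 1: f/2 = 3/2 = 1.5
Step 2: N*kB*T = 2188*1.381e-23*470.4 = 1.421e-17
Step 3: U = 1.5 * 1.421e-17 = 2.132e-17 J

2.132e-17


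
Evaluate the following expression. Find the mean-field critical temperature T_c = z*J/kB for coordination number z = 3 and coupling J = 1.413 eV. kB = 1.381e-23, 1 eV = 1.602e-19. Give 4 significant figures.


Step 1: z*J = 3*1.413 = 4.239 eV
Step 2: Convert to Joules: 4.239*1.602e-19 = 6.791e-19 J
Step 3: T_c = 6.791e-19 / 1.381e-23 = 4.917e+04 K

4.917e+04


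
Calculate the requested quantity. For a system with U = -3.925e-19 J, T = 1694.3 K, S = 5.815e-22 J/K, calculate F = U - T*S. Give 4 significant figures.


Step 1: T*S = 1694.3 * 5.815e-22 = 9.852e-19 J
Step 2: F = U - T*S = -3.925e-19 - 9.852e-19
Step 3: F = -1.378e-18 J

-1.378e-18


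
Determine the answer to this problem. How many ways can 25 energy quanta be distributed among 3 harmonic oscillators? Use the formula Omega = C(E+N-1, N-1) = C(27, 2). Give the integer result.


Step 1: Use binomial coefficient C(27, 2)
Step 2: Numerator = 27! / 25!
Step 3: Denominator = 2!
Step 4: Omega = 351

351


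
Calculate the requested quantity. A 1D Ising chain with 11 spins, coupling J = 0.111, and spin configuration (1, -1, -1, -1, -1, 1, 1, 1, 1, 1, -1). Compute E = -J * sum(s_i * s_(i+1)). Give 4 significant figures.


Step 1: Nearest-neighbor products: -1, 1, 1, 1, -1, 1, 1, 1, 1, -1
Step 2: Sum of products = 4
Step 3: E = -0.111 * 4 = -0.444

-0.444


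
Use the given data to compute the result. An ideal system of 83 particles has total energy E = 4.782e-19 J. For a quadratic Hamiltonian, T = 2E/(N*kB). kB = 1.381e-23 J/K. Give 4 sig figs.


Step 1: Numerator = 2*E = 2*4.782e-19 = 9.564e-19 J
Step 2: Denominator = N*kB = 83*1.381e-23 = 1.146e-21
Step 3: T = 9.564e-19 / 1.146e-21 = 834.4 K

834.4


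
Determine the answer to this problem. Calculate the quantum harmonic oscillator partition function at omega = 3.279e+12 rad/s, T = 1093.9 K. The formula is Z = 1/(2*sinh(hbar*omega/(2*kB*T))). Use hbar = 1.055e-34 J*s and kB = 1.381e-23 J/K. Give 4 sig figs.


Step 1: Compute x = hbar*omega/(kB*T) = 1.055e-34*3.279e+12/(1.381e-23*1093.9) = 0.0229
Step 2: x/2 = 0.01145
Step 3: sinh(x/2) = 0.01145
Step 4: Z = 1/(2*0.01145) = 43.67

43.67


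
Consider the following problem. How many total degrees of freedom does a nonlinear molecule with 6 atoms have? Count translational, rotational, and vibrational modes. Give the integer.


Step 1: Translational DOF = 3
Step 2: Rotational DOF (nonlinear) = 3
Step 3: Vibrational DOF = 3*6 - 6 = 12
Step 4: Total = 3 + 3 + 12 = 18

18


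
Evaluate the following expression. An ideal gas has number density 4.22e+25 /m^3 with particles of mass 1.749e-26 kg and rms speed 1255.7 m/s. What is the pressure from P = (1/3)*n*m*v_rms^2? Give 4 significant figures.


Step 1: v_rms^2 = 1255.7^2 = 1.577e+06
Step 2: n*m = 4.22e+25*1.749e-26 = 0.7381
Step 3: P = (1/3)*0.7381*1.577e+06 = 3.879e+05 Pa

3.879e+05


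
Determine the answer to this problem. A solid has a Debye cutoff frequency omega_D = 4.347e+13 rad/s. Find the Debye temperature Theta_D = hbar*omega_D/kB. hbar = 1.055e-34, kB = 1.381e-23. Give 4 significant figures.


Step 1: hbar*omega_D = 1.055e-34 * 4.347e+13 = 4.586e-21 J
Step 2: Theta_D = 4.586e-21 / 1.381e-23
Step 3: Theta_D = 332.1 K

332.1


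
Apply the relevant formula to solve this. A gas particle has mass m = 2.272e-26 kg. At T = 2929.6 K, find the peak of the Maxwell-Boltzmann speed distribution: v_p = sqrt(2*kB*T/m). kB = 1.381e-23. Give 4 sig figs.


Step 1: Numerator = 2*kB*T = 2*1.381e-23*2929.6 = 8.092e-20
Step 2: Ratio = 8.092e-20 / 2.272e-26 = 3.561e+06
Step 3: v_p = sqrt(3.561e+06) = 1887 m/s

1887


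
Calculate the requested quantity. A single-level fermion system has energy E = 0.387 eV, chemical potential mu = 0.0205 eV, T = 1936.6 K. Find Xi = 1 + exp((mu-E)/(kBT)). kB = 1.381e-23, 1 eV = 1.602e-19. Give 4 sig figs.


Step 1: (mu - E) = 0.0205 - 0.387 = -0.3665 eV
Step 2: x = (mu-E)*eV/(kB*T) = -0.3665*1.602e-19/(1.381e-23*1936.6) = -2.195
Step 3: exp(x) = 0.1113
Step 4: Xi = 1 + 0.1113 = 1.111

1.111


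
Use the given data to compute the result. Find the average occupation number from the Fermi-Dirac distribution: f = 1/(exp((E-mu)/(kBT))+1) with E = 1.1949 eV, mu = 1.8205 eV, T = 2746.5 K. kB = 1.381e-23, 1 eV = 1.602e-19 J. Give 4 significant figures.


Step 1: (E - mu) = 1.1949 - 1.8205 = -0.6256 eV
Step 2: Convert: (E-mu)*eV = -1.002e-19 J
Step 3: x = (E-mu)*eV/(kB*T) = -2.642
Step 4: f = 1/(exp(-2.642)+1) = 0.9335

0.9335


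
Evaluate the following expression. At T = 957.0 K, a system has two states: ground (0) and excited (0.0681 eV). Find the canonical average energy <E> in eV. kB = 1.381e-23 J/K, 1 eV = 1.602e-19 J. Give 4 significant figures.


Step 1: beta*E = 0.0681*1.602e-19/(1.381e-23*957.0) = 0.8255
Step 2: exp(-beta*E) = 0.438
Step 3: <E> = 0.0681*0.438/(1+0.438) = 0.02074 eV

0.02074


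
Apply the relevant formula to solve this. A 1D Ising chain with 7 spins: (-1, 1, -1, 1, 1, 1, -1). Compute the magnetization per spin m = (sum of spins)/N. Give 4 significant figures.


Step 1: Count up spins (+1): 4, down spins (-1): 3
Step 2: Total magnetization M = 4 - 3 = 1
Step 3: m = M/N = 1/7 = 0.1429

0.1429


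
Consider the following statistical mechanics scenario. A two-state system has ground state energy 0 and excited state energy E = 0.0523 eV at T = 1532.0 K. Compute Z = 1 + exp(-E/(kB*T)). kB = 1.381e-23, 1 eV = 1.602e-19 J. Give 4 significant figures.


Step 1: Compute beta*E = E*eV/(kB*T) = 0.0523*1.602e-19/(1.381e-23*1532.0) = 0.396
Step 2: exp(-beta*E) = exp(-0.396) = 0.673
Step 3: Z = 1 + 0.673 = 1.673

1.673


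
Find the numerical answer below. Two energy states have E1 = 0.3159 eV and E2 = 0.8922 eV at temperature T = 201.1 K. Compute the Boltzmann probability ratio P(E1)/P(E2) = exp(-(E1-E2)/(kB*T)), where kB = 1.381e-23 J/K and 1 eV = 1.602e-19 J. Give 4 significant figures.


Step 1: Compute energy difference dE = E1 - E2 = 0.3159 - 0.8922 = -0.5763 eV
Step 2: Convert to Joules: dE_J = -0.5763 * 1.602e-19 = -9.232e-20 J
Step 3: Compute exponent = -dE_J / (kB * T) = -(-9.232e-20) / (1.381e-23 * 201.1) = 33.24
Step 4: P(E1)/P(E2) = exp(33.24) = 2.738e+14

2.738e+14


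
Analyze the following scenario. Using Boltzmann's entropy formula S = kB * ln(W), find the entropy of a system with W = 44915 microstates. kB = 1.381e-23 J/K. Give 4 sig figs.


Step 1: ln(W) = ln(44915) = 10.71
Step 2: S = kB * ln(W) = 1.381e-23 * 10.71
Step 3: S = 1.479e-22 J/K

1.479e-22


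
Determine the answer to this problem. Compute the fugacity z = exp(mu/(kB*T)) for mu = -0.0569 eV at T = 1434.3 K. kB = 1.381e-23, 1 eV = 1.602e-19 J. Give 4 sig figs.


Step 1: Convert mu to Joules: -0.0569*1.602e-19 = -9.115e-21 J
Step 2: kB*T = 1.381e-23*1434.3 = 1.981e-20 J
Step 3: mu/(kB*T) = -0.4602
Step 4: z = exp(-0.4602) = 0.6312

0.6312


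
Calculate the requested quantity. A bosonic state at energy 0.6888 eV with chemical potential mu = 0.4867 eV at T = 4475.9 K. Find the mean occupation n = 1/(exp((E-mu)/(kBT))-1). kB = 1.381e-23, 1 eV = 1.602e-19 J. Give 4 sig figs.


Step 1: (E - mu) = 0.2021 eV
Step 2: x = (E-mu)*eV/(kB*T) = 0.2021*1.602e-19/(1.381e-23*4475.9) = 0.5238
Step 3: exp(x) = 1.688
Step 4: n = 1/(exp(x)-1) = 1.453

1.453


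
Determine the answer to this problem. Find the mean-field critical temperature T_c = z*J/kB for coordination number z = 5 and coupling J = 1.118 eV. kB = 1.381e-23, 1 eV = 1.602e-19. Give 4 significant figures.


Step 1: z*J = 5*1.118 = 5.59 eV
Step 2: Convert to Joules: 5.59*1.602e-19 = 8.955e-19 J
Step 3: T_c = 8.955e-19 / 1.381e-23 = 6.485e+04 K

6.485e+04


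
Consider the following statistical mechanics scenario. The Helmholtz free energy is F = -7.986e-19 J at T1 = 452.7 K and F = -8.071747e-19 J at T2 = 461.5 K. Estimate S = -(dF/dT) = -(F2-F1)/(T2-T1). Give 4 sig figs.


Step 1: dF = F2 - F1 = -8.071747e-19 - (-7.986e-19) = -8.5747e-21 J
Step 2: dT = T2 - T1 = 461.5 - 452.7 = 8.8 K
Step 3: S = -dF/dT = -(-8.5747e-21)/8.8 = 9.744e-22 J/K

9.744e-22


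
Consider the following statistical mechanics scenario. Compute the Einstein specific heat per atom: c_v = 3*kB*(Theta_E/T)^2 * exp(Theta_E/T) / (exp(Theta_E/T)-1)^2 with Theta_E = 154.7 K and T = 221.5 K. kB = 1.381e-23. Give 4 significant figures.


Step 1: x = Theta_E/T = 154.7/221.5 = 0.6984
Step 2: x^2 = 0.4878
Step 3: exp(x) = 2.011
Step 4: c_v = 3*1.381e-23*0.4878*2.011/(2.011-1)^2 = 3.979e-23

3.979e-23


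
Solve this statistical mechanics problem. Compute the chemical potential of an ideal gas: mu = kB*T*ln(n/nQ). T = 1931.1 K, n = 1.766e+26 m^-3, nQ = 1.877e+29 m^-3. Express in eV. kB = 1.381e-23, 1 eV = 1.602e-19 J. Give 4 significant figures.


Step 1: n/nQ = 1.766e+26/1.877e+29 = 0.0009409
Step 2: ln(n/nQ) = -6.969
Step 3: mu = kB*T*ln(n/nQ) = 2.667e-20*-6.969 = -1.858e-19 J
Step 4: Convert to eV: -1.858e-19/1.602e-19 = -1.16 eV

-1.16


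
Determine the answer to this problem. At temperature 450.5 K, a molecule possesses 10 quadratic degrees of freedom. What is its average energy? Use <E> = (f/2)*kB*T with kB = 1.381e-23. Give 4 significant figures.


Step 1: f/2 = 10/2 = 5
Step 2: kB*T = 1.381e-23 * 450.5 = 6.221e-21
Step 3: <E> = 5 * 6.221e-21 = 3.111e-20 J

3.111e-20


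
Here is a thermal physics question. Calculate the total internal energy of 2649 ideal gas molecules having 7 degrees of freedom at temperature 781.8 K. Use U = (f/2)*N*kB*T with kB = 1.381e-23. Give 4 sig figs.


Step 1: f/2 = 7/2 = 3.5
Step 2: N*kB*T = 2649*1.381e-23*781.8 = 2.86e-17
Step 3: U = 3.5 * 2.86e-17 = 1.001e-16 J

1.001e-16


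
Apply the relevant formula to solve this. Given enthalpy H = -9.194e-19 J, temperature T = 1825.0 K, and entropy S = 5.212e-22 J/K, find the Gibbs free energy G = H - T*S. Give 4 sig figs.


Step 1: T*S = 1825.0 * 5.212e-22 = 9.512e-19 J
Step 2: G = H - T*S = -9.194e-19 - 9.512e-19
Step 3: G = -1.871e-18 J

-1.871e-18


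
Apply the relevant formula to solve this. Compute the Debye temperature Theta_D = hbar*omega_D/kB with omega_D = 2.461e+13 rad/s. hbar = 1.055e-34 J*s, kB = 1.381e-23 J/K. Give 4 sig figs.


Step 1: hbar*omega_D = 1.055e-34 * 2.461e+13 = 2.596e-21 J
Step 2: Theta_D = 2.596e-21 / 1.381e-23
Step 3: Theta_D = 188 K

188


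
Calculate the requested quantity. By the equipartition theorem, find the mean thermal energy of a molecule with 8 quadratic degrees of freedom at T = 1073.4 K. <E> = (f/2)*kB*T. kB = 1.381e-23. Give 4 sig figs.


Step 1: f/2 = 8/2 = 4
Step 2: kB*T = 1.381e-23 * 1073.4 = 1.482e-20
Step 3: <E> = 4 * 1.482e-20 = 5.929e-20 J

5.929e-20


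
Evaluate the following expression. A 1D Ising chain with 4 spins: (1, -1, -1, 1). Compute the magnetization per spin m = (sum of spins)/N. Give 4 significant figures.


Step 1: Count up spins (+1): 2, down spins (-1): 2
Step 2: Total magnetization M = 2 - 2 = 0
Step 3: m = M/N = 0/4 = 0

0


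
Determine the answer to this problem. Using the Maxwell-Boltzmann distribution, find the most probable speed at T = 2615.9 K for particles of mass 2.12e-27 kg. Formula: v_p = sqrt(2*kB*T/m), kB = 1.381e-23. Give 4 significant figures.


Step 1: Numerator = 2*kB*T = 2*1.381e-23*2615.9 = 7.225e-20
Step 2: Ratio = 7.225e-20 / 2.12e-27 = 3.408e+07
Step 3: v_p = sqrt(3.408e+07) = 5838 m/s

5838


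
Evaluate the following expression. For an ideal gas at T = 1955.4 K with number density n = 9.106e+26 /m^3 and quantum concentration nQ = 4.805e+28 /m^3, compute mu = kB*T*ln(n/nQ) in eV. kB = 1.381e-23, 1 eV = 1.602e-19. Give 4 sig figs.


Step 1: n/nQ = 9.106e+26/4.805e+28 = 0.01895
Step 2: ln(n/nQ) = -3.966
Step 3: mu = kB*T*ln(n/nQ) = 2.7e-20*-3.966 = -1.071e-19 J
Step 4: Convert to eV: -1.071e-19/1.602e-19 = -0.6685 eV

-0.6685


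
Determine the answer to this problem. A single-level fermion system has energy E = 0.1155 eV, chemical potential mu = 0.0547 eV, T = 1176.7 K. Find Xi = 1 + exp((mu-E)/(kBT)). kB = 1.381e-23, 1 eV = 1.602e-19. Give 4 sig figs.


Step 1: (mu - E) = 0.0547 - 0.1155 = -0.0608 eV
Step 2: x = (mu-E)*eV/(kB*T) = -0.0608*1.602e-19/(1.381e-23*1176.7) = -0.5994
Step 3: exp(x) = 0.5491
Step 4: Xi = 1 + 0.5491 = 1.549

1.549


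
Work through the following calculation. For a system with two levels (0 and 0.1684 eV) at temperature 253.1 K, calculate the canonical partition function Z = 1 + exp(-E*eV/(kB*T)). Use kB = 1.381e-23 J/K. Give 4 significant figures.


Step 1: Compute beta*E = E*eV/(kB*T) = 0.1684*1.602e-19/(1.381e-23*253.1) = 7.718
Step 2: exp(-beta*E) = exp(-7.718) = 0.0004446
Step 3: Z = 1 + 0.0004446 = 1

1


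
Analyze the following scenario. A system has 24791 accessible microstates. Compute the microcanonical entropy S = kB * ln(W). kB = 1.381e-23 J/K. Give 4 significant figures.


Step 1: ln(W) = ln(24791) = 10.12
Step 2: S = kB * ln(W) = 1.381e-23 * 10.12
Step 3: S = 1.397e-22 J/K

1.397e-22


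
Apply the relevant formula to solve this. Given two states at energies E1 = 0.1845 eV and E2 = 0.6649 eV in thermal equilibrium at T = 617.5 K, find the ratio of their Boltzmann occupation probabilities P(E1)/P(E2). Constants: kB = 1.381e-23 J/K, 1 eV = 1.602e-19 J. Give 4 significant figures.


Step 1: Compute energy difference dE = E1 - E2 = 0.1845 - 0.6649 = -0.4804 eV
Step 2: Convert to Joules: dE_J = -0.4804 * 1.602e-19 = -7.696e-20 J
Step 3: Compute exponent = -dE_J / (kB * T) = -(-7.696e-20) / (1.381e-23 * 617.5) = 9.025
Step 4: P(E1)/P(E2) = exp(9.025) = 8306

8306


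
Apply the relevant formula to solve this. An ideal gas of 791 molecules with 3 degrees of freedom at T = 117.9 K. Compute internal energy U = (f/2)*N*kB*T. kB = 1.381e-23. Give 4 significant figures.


Step 1: f/2 = 3/2 = 1.5
Step 2: N*kB*T = 791*1.381e-23*117.9 = 1.288e-18
Step 3: U = 1.5 * 1.288e-18 = 1.932e-18 J

1.932e-18


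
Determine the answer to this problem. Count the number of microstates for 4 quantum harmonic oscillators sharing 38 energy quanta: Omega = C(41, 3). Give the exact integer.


Step 1: Use binomial coefficient C(41, 3)
Step 2: Numerator = 41! / 38!
Step 3: Denominator = 3!
Step 4: Omega = 10660

10660


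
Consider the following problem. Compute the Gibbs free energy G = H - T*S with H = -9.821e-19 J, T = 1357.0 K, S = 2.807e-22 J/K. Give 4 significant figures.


Step 1: T*S = 1357.0 * 2.807e-22 = 3.809e-19 J
Step 2: G = H - T*S = -9.821e-19 - 3.809e-19
Step 3: G = -1.363e-18 J

-1.363e-18


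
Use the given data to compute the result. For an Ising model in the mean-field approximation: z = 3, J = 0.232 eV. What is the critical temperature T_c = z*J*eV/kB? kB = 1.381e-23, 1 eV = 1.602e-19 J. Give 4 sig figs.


Step 1: z*J = 3*0.232 = 0.696 eV
Step 2: Convert to Joules: 0.696*1.602e-19 = 1.115e-19 J
Step 3: T_c = 1.115e-19 / 1.381e-23 = 8074 K

8074


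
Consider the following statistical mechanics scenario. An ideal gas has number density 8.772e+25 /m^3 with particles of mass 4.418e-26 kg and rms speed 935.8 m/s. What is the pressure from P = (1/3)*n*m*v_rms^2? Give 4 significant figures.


Step 1: v_rms^2 = 935.8^2 = 8.757e+05
Step 2: n*m = 8.772e+25*4.418e-26 = 3.875
Step 3: P = (1/3)*3.875*8.757e+05 = 1.131e+06 Pa

1.131e+06


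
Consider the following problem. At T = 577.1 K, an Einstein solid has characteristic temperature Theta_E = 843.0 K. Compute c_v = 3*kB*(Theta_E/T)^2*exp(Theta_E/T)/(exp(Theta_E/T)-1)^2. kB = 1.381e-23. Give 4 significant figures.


Step 1: x = Theta_E/T = 843.0/577.1 = 1.461
Step 2: x^2 = 2.134
Step 3: exp(x) = 4.309
Step 4: c_v = 3*1.381e-23*2.134*4.309/(4.309-1)^2 = 3.479e-23

3.479e-23


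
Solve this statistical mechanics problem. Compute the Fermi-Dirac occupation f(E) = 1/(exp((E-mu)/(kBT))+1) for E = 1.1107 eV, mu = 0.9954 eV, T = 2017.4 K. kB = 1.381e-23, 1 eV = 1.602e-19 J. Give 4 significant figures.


Step 1: (E - mu) = 1.1107 - 0.9954 = 0.1153 eV
Step 2: Convert: (E-mu)*eV = 1.847e-20 J
Step 3: x = (E-mu)*eV/(kB*T) = 0.663
Step 4: f = 1/(exp(0.663)+1) = 0.3401

0.3401


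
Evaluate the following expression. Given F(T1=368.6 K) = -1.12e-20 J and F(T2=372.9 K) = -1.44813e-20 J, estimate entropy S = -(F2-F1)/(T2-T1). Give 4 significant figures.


Step 1: dF = F2 - F1 = -1.44813e-20 - (-1.12e-20) = -3.2813e-21 J
Step 2: dT = T2 - T1 = 372.9 - 368.6 = 4.3 K
Step 3: S = -dF/dT = -(-3.2813e-21)/4.3 = 7.631e-22 J/K

7.631e-22


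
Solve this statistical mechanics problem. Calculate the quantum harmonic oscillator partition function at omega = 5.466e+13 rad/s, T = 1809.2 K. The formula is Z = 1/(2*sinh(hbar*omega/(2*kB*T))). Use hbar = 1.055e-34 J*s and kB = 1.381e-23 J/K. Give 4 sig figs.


Step 1: Compute x = hbar*omega/(kB*T) = 1.055e-34*5.466e+13/(1.381e-23*1809.2) = 0.2308
Step 2: x/2 = 0.1154
Step 3: sinh(x/2) = 0.1157
Step 4: Z = 1/(2*0.1157) = 4.323

4.323


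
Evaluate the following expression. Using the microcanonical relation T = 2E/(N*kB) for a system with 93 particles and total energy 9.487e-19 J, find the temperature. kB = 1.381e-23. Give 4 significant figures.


Step 1: Numerator = 2*E = 2*9.487e-19 = 1.897e-18 J
Step 2: Denominator = N*kB = 93*1.381e-23 = 1.284e-21
Step 3: T = 1.897e-18 / 1.284e-21 = 1477 K

1477


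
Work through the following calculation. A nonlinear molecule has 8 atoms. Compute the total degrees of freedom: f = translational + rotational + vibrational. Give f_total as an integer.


Step 1: Translational DOF = 3
Step 2: Rotational DOF (nonlinear) = 3
Step 3: Vibrational DOF = 3*8 - 6 = 18
Step 4: Total = 3 + 3 + 18 = 24

24


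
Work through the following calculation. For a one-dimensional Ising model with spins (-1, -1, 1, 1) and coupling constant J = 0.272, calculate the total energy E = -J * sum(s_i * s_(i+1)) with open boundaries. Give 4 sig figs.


Step 1: Nearest-neighbor products: 1, -1, 1
Step 2: Sum of products = 1
Step 3: E = -0.272 * 1 = -0.272

-0.272
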